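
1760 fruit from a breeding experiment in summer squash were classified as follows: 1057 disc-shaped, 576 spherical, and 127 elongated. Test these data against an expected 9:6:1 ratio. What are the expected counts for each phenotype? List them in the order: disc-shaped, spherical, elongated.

990, 660, 110

Total ratio parts = 16. Expected numbers out of 1760:
  disc-shaped: 1760 × 9/16 = 990
  spherical: 1760 × 6/16 = 660
  elongated: 1760 × 1/16 = 110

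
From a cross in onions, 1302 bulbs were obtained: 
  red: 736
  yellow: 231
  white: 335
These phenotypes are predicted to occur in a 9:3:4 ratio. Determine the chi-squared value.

The 9:3:4 ratio has 16 parts, so with N = 1302 the expected counts are:
  red: 1302 × 9/16 = 732.375
  yellow: 1302 × 3/16 = 244.125
  white: 1302 × 4/16 = 325.5
χ² = Σ (O − E)² / E
  red: (736 − 732.375)² / 732.375 = 0.0179
  yellow: (231 − 244.125)² / 244.125 = 0.7056
  white: (335 − 325.5)² / 325.5 = 0.2773
χ² = 0.0179 + 0.7056 + 0.2773 = 1.0008 ≈ 1.001

1.001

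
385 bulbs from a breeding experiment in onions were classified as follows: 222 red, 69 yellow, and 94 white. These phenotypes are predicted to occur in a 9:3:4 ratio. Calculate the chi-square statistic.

Expected counts for N = 385 under a 9:3:4 ratio (total parts = 16):
  red: 385 × 9/16 = 216.5625
  yellow: 385 × 3/16 = 72.1875
  white: 385 × 4/16 = 96.25
χ² = Σ (O − E)² / E
  red: (222 − 216.5625)² / 216.5625 = 0.1365
  yellow: (69 − 72.1875)² / 72.1875 = 0.1407
  white: (94 − 96.25)² / 96.25 = 0.0526
χ² = 0.1365 + 0.1407 + 0.0526 = 0.3298 ≈ 0.330

0.330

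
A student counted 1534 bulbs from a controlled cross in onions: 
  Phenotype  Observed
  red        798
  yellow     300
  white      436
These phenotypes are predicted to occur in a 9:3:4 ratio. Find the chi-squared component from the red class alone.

Total ratio parts = 16. Expected numbers out of 1534:
  red: 1534 × 9/16 = 862.875
  yellow: 1534 × 3/16 = 287.625
  white: 1534 × 4/16 = 383.5
Contribution of red: (798 − 862.875)² / 862.875 = 4.8776

4.878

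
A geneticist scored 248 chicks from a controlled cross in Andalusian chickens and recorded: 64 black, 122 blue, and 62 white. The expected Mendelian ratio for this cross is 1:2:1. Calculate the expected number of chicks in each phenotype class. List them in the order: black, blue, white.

62, 124, 62

The 1:2:1 ratio has 4 parts, so with N = 248 the expected counts are:
  black: 248 × 1/4 = 62
  blue: 248 × 2/4 = 124
  white: 248 × 1/4 = 62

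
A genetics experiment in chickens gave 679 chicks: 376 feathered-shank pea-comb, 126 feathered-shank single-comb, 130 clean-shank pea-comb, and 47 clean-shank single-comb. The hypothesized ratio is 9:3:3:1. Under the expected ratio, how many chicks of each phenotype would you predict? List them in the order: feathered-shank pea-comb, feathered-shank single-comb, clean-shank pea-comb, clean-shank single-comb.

381.9375, 127.3125, 127.3125, 42.4375

Total ratio parts = 16. Expected numbers out of 679:
  feathered-shank pea-comb: 679 × 9/16 = 381.9375
  feathered-shank single-comb: 679 × 3/16 = 127.3125
  clean-shank pea-comb: 679 × 3/16 = 127.3125
  clean-shank single-comb: 679 × 1/16 = 42.4375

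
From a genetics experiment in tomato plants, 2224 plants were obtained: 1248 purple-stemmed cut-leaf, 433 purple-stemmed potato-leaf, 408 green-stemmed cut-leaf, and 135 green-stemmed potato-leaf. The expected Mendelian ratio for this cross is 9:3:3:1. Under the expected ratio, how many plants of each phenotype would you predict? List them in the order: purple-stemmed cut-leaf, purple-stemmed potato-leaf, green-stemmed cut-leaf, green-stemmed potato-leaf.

1251, 417, 417, 139

Under the 9:3:3:1 hypothesis (Σ ratio = 16, N = 2224):
  purple-stemmed cut-leaf: 2224 × 9/16 = 1251
  purple-stemmed potato-leaf: 2224 × 3/16 = 417
  green-stemmed cut-leaf: 2224 × 3/16 = 417
  green-stemmed potato-leaf: 2224 × 1/16 = 139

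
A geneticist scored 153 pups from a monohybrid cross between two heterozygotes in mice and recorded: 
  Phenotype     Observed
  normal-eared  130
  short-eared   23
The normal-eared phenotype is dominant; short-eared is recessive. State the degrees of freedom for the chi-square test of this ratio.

For a monohybrid cross between heterozygotes with complete dominance, the expected phenotypic ratio is 3:1.
A goodness-of-fit test with 2 phenotype classes has df = 2 − 1 = 1.

1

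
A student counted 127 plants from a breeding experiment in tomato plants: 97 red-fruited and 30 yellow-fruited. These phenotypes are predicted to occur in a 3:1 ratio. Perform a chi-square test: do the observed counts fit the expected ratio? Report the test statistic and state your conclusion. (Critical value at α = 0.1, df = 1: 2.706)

0.129; consistent

Expected counts for N = 127 under a 3:1 ratio (total parts = 4):
  red-fruited: 127 × 3/4 = 95.25
  yellow-fruited: 127 × 1/4 = 31.75
χ² = Σ (O − E)² / E
  red-fruited: (97 − 95.25)² / 95.25 = 0.0322
  yellow-fruited: (30 − 31.75)² / 31.75 = 0.0965
χ² = 0.0322 + 0.0965 = 0.1287 ≈ 0.129
Degrees of freedom = 2 − 1 = 1; critical value at α = 0.1 is 2.706.
Since 0.129 < 2.706, we fail to reject the null hypothesis — the data are consistent with the 3:1 ratio.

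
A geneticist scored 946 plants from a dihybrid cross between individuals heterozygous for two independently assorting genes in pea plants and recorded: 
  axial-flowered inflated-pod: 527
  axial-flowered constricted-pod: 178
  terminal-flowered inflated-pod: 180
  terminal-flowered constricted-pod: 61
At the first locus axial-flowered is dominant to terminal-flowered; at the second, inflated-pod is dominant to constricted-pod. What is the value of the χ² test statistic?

A dihybrid F₂ with independent assortment and complete dominance at both loci gives a 9:3:3:1 phenotypic ratio.
Under the 9:3:3:1 hypothesis (Σ ratio = 16, N = 946):
  axial-flowered inflated-pod: 946 × 9/16 = 532.125
  axial-flowered constricted-pod: 946 × 3/16 = 177.375
  terminal-flowered inflated-pod: 946 × 3/16 = 177.375
  terminal-flowered constricted-pod: 946 × 1/16 = 59.125
χ² = Σ (O − E)² / E
  axial-flowered inflated-pod: (527 − 532.125)² / 532.125 = 0.0494
  axial-flowered constricted-pod: (178 − 177.375)² / 177.375 = 0.0022
  terminal-flowered inflated-pod: (180 − 177.375)² / 177.375 = 0.0388
  terminal-flowered constricted-pod: (61 − 59.125)² / 59.125 = 0.0595
χ² = 0.0494 + 0.0022 + 0.0388 + 0.0595 = 0.1499 ≈ 0.150

0.150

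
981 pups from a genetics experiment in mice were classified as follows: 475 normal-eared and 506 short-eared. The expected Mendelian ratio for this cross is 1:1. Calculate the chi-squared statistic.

0.980

Expected counts for N = 981 under a 1:1 ratio (total parts = 2):
  normal-eared: 981 × 1/2 = 490.5
  short-eared: 981 × 1/2 = 490.5
χ² = Σ (O − E)² / E
  normal-eared: (475 − 490.5)² / 490.5 = 0.4898
  short-eared: (506 − 490.5)² / 490.5 = 0.4898
χ² = 0.4898 + 0.4898 = 0.9796 ≈ 0.980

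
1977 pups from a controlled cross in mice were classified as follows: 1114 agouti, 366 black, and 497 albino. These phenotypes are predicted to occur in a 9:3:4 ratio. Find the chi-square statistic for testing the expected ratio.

The 9:3:4 ratio has 16 parts, so with N = 1977 the expected counts are:
  agouti: 1977 × 9/16 = 1112.0625
  black: 1977 × 3/16 = 370.6875
  albino: 1977 × 4/16 = 494.25
χ² = Σ (O − E)² / E
  agouti: (1114 − 1112.0625)² / 1112.0625 = 0.0034
  black: (366 − 370.6875)² / 370.6875 = 0.0593
  albino: (497 − 494.25)² / 494.25 = 0.0153
χ² = 0.0034 + 0.0593 + 0.0153 = 0.078

0.078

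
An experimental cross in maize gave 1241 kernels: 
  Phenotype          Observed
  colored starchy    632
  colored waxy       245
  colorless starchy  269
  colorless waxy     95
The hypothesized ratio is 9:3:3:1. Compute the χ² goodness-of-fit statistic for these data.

16.491

Under the 9:3:3:1 hypothesis (Σ ratio = 16, N = 1241):
  colored starchy: 1241 × 9/16 = 698.0625
  colored waxy: 1241 × 3/16 = 232.6875
  colorless starchy: 1241 × 3/16 = 232.6875
  colorless waxy: 1241 × 1/16 = 77.5625
χ² = Σ (O − E)² / E
  colored starchy: (632 − 698.0625)² / 698.0625 = 6.2520
  colored waxy: (245 − 232.6875)² / 232.6875 = 0.6515
  colorless starchy: (269 − 232.6875)² / 232.6875 = 5.6668
  colorless waxy: (95 − 77.5625)² / 77.5625 = 3.9203
χ² = 6.2520 + 0.6515 + 5.6668 + 3.9203 = 16.4906 ≈ 16.491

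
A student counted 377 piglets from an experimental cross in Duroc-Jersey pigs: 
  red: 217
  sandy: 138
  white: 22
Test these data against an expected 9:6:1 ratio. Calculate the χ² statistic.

0.299

Total ratio parts = 16. Expected numbers out of 377:
  red: 377 × 9/16 = 212.0625
  sandy: 377 × 6/16 = 141.375
  white: 377 × 1/16 = 23.5625
χ² = Σ (O − E)² / E
  red: (217 − 212.0625)² / 212.0625 = 0.1150
  sandy: (138 − 141.375)² / 141.375 = 0.0806
  white: (22 − 23.5625)² / 23.5625 = 0.1036
χ² = 0.1150 + 0.0806 + 0.1036 = 0.2992 ≈ 0.299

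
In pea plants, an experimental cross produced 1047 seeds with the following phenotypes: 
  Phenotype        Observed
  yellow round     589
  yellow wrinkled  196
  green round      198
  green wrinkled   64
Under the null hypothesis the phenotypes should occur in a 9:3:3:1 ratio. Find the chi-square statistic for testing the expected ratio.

Total ratio parts = 16. Expected numbers out of 1047:
  yellow round: 1047 × 9/16 = 588.9375
  yellow wrinkled: 1047 × 3/16 = 196.3125
  green round: 1047 × 3/16 = 196.3125
  green wrinkled: 1047 × 1/16 = 65.4375
χ² = Σ (O − E)² / E
  yellow round: (589 − 588.9375)² / 588.9375 = 0.0000
  yellow wrinkled: (196 − 196.3125)² / 196.3125 = 0.0005
  green round: (198 − 196.3125)² / 196.3125 = 0.0145
  green wrinkled: (64 − 65.4375)² / 65.4375 = 0.0316
χ² = 0.0000 + 0.0005 + 0.0145 + 0.0316 = 0.0466 ≈ 0.047

0.047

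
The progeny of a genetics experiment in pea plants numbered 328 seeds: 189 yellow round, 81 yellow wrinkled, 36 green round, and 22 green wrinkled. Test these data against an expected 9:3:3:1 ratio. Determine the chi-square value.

16.976

Expected counts for N = 328 under a 9:3:3:1 ratio (total parts = 16):
  yellow round: 328 × 9/16 = 184.5
  yellow wrinkled: 328 × 3/16 = 61.5
  green round: 328 × 3/16 = 61.5
  green wrinkled: 328 × 1/16 = 20.5
χ² = Σ (O − E)² / E
  yellow round: (189 − 184.5)² / 184.5 = 0.1098
  yellow wrinkled: (81 − 61.5)² / 61.5 = 6.1829
  green round: (36 − 61.5)² / 61.5 = 10.5732
  green wrinkled: (22 − 20.5)² / 20.5 = 0.1098
χ² = 0.1098 + 6.1829 + 10.5732 + 0.1098 = 16.9757 ≈ 16.976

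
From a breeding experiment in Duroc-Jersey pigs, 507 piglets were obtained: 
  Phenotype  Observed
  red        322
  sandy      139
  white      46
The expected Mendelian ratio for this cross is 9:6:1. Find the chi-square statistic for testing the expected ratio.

The 9:6:1 ratio has 16 parts, so with N = 507 the expected counts are:
  red: 507 × 9/16 = 285.1875
  sandy: 507 × 6/16 = 190.125
  white: 507 × 1/16 = 31.6875
χ² = Σ (O − E)² / E
  red: (322 − 285.1875)² / 285.1875 = 4.7518
  sandy: (139 − 190.125)² / 190.125 = 13.7476
  white: (46 − 31.6875)² / 31.6875 = 6.4646
χ² = 4.7518 + 13.7476 + 6.4646 = 24.964

24.964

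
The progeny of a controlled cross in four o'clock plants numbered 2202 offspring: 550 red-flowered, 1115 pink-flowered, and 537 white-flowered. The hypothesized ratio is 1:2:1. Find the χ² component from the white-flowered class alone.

0.331

Total ratio parts = 4. Expected numbers out of 2202:
  red-flowered: 2202 × 1/4 = 550.5
  pink-flowered: 2202 × 2/4 = 1101
  white-flowered: 2202 × 1/4 = 550.5
Contribution of white-flowered: (537 − 550.5)² / 550.5 = 0.3311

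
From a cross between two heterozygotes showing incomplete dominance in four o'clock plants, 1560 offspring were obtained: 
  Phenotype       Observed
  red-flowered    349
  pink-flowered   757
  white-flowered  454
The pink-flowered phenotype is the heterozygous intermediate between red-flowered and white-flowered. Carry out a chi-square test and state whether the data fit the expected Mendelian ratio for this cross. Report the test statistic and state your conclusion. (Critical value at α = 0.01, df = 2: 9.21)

With incomplete dominance, a heterozygote × heterozygote cross gives a 1:2:1 phenotypic ratio.
Expected counts for N = 1560 under a 1:2:1 ratio (total parts = 4):
  red-flowered: 1560 × 1/4 = 390
  pink-flowered: 1560 × 2/4 = 780
  white-flowered: 1560 × 1/4 = 390
χ² = Σ (O − E)² / E
  red-flowered: (349 − 390)² / 390 = 4.3103
  pink-flowered: (757 − 780)² / 780 = 0.6782
  white-flowered: (454 − 390)² / 390 = 10.5026
χ² = 4.3103 + 0.6782 + 10.5026 = 15.4911 ≈ 15.491
Degrees of freedom = 3 − 1 = 2; critical value at α = 0.01 is 9.21.
Since 15.491 > 9.21, we reject the null hypothesis — the data do not fit the 1:2:1 ratio.

15.491; not consistent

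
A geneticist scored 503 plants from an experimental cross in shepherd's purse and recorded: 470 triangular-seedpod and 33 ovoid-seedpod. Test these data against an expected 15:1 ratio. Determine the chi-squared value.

The 15:1 ratio has 16 parts, so with N = 503 the expected counts are:
  triangular-seedpod: 503 × 15/16 = 471.5625
  ovoid-seedpod: 503 × 1/16 = 31.4375
χ² = Σ (O − E)² / E
  triangular-seedpod: (470 − 471.5625)² / 471.5625 = 0.0052
  ovoid-seedpod: (33 − 31.4375)² / 31.4375 = 0.0777
χ² = 0.0052 + 0.0777 = 0.0829 ≈ 0.083

0.083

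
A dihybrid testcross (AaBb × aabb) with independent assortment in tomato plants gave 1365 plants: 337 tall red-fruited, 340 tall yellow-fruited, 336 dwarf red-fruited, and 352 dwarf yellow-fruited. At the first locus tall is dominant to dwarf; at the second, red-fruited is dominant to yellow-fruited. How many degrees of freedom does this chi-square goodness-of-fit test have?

A dihybrid testcross with independent assortment gives a 1:1:1:1 ratio.
A goodness-of-fit test with 4 phenotype classes has df = 4 − 1 = 3.

3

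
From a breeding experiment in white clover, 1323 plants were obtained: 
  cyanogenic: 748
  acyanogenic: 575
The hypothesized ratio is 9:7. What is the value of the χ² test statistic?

Expected counts for N = 1323 under a 9:7 ratio (total parts = 16):
  cyanogenic: 1323 × 9/16 = 744.1875
  acyanogenic: 1323 × 7/16 = 578.8125
χ² = Σ (O − E)² / E
  cyanogenic: (748 − 744.1875)² / 744.1875 = 0.0195
  acyanogenic: (575 − 578.8125)² / 578.8125 = 0.0251
χ² = 0.0195 + 0.0251 = 0.0446 ≈ 0.045

0.045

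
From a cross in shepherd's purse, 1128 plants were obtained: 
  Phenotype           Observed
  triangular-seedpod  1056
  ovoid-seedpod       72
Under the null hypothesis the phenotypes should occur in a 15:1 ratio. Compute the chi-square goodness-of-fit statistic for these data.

Total ratio parts = 16. Expected numbers out of 1128:
  triangular-seedpod: 1128 × 15/16 = 1057.5
  ovoid-seedpod: 1128 × 1/16 = 70.5
χ² = Σ (O − E)² / E
  triangular-seedpod: (1056 − 1057.5)² / 1057.5 = 0.0021
  ovoid-seedpod: (72 − 70.5)² / 70.5 = 0.0319
χ² = 0.0021 + 0.0319 = 0.034

0.034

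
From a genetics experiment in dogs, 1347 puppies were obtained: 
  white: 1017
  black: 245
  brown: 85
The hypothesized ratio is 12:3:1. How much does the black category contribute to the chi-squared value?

0.226

Expected counts for N = 1347 under a 12:3:1 ratio (total parts = 16):
  white: 1347 × 12/16 = 1010.25
  black: 1347 × 3/16 = 252.5625
  brown: 1347 × 1/16 = 84.1875
Contribution of black: (245 − 252.5625)² / 252.5625 = 0.2264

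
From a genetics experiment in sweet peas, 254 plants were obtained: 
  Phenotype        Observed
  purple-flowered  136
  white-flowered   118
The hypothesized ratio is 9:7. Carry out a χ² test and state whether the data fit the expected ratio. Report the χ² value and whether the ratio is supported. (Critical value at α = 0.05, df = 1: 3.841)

0.756; consistent

Expected counts for N = 254 under a 9:7 ratio (total parts = 16):
  purple-flowered: 254 × 9/16 = 142.875
  white-flowered: 254 × 7/16 = 111.125
χ² = Σ (O − E)² / E
  purple-flowered: (136 − 142.875)² / 142.875 = 0.3308
  white-flowered: (118 − 111.125)² / 111.125 = 0.4253
χ² = 0.3308 + 0.4253 = 0.7561 ≈ 0.756
Degrees of freedom = 2 − 1 = 1; critical value at α = 0.05 is 3.841.
Since 0.756 < 3.841, we fail to reject the null hypothesis — the data are consistent with the 9:7 ratio.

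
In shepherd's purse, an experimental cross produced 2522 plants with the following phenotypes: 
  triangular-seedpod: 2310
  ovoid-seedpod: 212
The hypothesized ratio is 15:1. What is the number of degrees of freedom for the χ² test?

A goodness-of-fit test with 2 phenotype classes has df = 2 − 1 = 1.

1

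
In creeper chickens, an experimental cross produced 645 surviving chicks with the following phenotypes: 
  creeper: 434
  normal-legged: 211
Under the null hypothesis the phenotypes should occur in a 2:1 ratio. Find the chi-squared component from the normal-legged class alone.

0.074

Expected counts for N = 645 under a 2:1 ratio (total parts = 3):
  creeper: 645 × 2/3 = 430
  normal-legged: 645 × 1/3 = 215
Contribution of normal-legged: (211 − 215)² / 215 = 0.0744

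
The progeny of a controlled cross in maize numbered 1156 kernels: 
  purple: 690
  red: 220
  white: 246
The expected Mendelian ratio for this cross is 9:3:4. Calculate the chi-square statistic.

8.877

Expected counts for N = 1156 under a 9:3:4 ratio (total parts = 16):
  purple: 1156 × 9/16 = 650.25
  red: 1156 × 3/16 = 216.75
  white: 1156 × 4/16 = 289
χ² = Σ (O − E)² / E
  purple: (690 − 650.25)² / 650.25 = 2.4299
  red: (220 − 216.75)² / 216.75 = 0.0487
  white: (246 − 289)² / 289 = 6.3979
χ² = 2.4299 + 0.0487 + 6.3979 = 8.8765 ≈ 8.877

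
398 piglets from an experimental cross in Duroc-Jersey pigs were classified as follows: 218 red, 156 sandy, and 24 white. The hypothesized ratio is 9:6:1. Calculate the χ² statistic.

0.490

Expected counts for N = 398 under a 9:6:1 ratio (total parts = 16):
  red: 398 × 9/16 = 223.875
  sandy: 398 × 6/16 = 149.25
  white: 398 × 1/16 = 24.875
χ² = Σ (O − E)² / E
  red: (218 − 223.875)² / 223.875 = 0.1542
  sandy: (156 − 149.25)² / 149.25 = 0.3053
  white: (24 − 24.875)² / 24.875 = 0.0308
χ² = 0.1542 + 0.3053 + 0.0308 = 0.4903 ≈ 0.490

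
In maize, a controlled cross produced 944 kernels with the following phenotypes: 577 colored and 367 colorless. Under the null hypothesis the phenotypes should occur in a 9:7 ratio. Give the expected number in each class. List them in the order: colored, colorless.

531, 413

The 9:7 ratio has 16 parts, so with N = 944 the expected counts are:
  colored: 944 × 9/16 = 531
  colorless: 944 × 7/16 = 413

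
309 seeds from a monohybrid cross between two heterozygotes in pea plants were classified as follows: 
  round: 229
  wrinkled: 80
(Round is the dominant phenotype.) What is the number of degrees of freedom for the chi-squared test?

1

For a monohybrid cross between heterozygotes with complete dominance, the expected phenotypic ratio is 3:1.
A goodness-of-fit test with 2 phenotype classes has df = 2 − 1 = 1.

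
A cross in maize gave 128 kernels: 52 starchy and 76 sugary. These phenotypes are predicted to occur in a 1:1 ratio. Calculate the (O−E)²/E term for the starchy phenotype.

2.250

Total ratio parts = 2. Expected numbers out of 128:
  starchy: 128 × 1/2 = 64
  sugary: 128 × 1/2 = 64
Contribution of starchy: (52 − 64)² / 64 = 2.2500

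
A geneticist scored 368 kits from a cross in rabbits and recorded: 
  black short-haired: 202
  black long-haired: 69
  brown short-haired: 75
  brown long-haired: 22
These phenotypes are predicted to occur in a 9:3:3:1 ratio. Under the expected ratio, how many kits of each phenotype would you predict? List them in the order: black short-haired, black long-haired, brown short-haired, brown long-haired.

Total ratio parts = 16. Expected numbers out of 368:
  black short-haired: 368 × 9/16 = 207
  black long-haired: 368 × 3/16 = 69
  brown short-haired: 368 × 3/16 = 69
  brown long-haired: 368 × 1/16 = 23

207, 69, 69, 23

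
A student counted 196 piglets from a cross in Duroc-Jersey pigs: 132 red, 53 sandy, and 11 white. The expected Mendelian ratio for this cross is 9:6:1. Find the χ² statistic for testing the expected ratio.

Expected counts for N = 196 under a 9:6:1 ratio (total parts = 16):
  red: 196 × 9/16 = 110.25
  sandy: 196 × 6/16 = 73.5
  white: 196 × 1/16 = 12.25
χ² = Σ (O − E)² / E
  red: (132 − 110.25)² / 110.25 = 4.2908
  sandy: (53 − 73.5)² / 73.5 = 5.7177
  white: (11 − 12.25)² / 12.25 = 0.1276
χ² = 4.2908 + 5.7177 + 0.1276 = 10.1361 ≈ 10.136

10.136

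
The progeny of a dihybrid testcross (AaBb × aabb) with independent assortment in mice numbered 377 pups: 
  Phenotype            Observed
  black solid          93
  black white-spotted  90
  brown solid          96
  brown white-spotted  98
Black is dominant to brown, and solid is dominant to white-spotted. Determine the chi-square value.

0.390

A dihybrid testcross with independent assortment gives a 1:1:1:1 ratio.
Expected counts for N = 377 under a 1:1:1:1 ratio (total parts = 4):
  black solid: 377 × 1/4 = 94.25
  black white-spotted: 377 × 1/4 = 94.25
  brown solid: 377 × 1/4 = 94.25
  brown white-spotted: 377 × 1/4 = 94.25
χ² = Σ (O − E)² / E
  black solid: (93 − 94.25)² / 94.25 = 0.0166
  black white-spotted: (90 − 94.25)² / 94.25 = 0.1916
  brown solid: (96 − 94.25)² / 94.25 = 0.0325
  brown white-spotted: (98 − 94.25)² / 94.25 = 0.1492
χ² = 0.0166 + 0.1916 + 0.0325 + 0.1492 = 0.3899 ≈ 0.390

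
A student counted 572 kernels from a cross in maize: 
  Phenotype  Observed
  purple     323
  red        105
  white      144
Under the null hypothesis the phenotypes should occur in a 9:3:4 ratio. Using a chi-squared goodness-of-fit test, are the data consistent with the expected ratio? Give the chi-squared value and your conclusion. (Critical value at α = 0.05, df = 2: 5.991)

0.059; consistent

Under the 9:3:4 hypothesis (Σ ratio = 16, N = 572):
  purple: 572 × 9/16 = 321.75
  red: 572 × 3/16 = 107.25
  white: 572 × 4/16 = 143
χ² = Σ (O − E)² / E
  purple: (323 − 321.75)² / 321.75 = 0.0049
  red: (105 − 107.25)² / 107.25 = 0.0472
  white: (144 − 143)² / 143 = 0.0070
χ² = 0.0049 + 0.0472 + 0.0070 = 0.0591 ≈ 0.059
Degrees of freedom = 3 − 1 = 2; critical value at α = 0.05 is 5.991.
Since 0.059 < 5.991, we fail to reject the null hypothesis — the data are consistent with the 9:3:4 ratio.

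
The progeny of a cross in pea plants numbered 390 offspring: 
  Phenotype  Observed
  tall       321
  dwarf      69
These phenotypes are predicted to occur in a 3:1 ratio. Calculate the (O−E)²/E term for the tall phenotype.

Under the 3:1 hypothesis (Σ ratio = 4, N = 390):
  tall: 390 × 3/4 = 292.5
  dwarf: 390 × 1/4 = 97.5
Contribution of tall: (321 − 292.5)² / 292.5 = 2.7769

2.777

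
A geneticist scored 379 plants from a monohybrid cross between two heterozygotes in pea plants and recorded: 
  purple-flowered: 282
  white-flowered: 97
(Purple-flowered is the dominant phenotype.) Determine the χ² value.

For a monohybrid cross between heterozygotes with complete dominance, the expected phenotypic ratio is 3:1.
Under the 3:1 hypothesis (Σ ratio = 4, N = 379):
  purple-flowered: 379 × 3/4 = 284.25
  white-flowered: 379 × 1/4 = 94.75
χ² = Σ (O − E)² / E
  purple-flowered: (282 − 284.25)² / 284.25 = 0.0178
  white-flowered: (97 − 94.75)² / 94.75 = 0.0534
χ² = 0.0178 + 0.0534 = 0.0712 ≈ 0.071

0.071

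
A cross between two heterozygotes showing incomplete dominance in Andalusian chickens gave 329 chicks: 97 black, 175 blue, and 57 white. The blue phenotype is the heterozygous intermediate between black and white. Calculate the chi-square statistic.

With incomplete dominance, a heterozygote × heterozygote cross gives a 1:2:1 phenotypic ratio.
The 1:2:1 ratio has 4 parts, so with N = 329 the expected counts are:
  black: 329 × 1/4 = 82.25
  blue: 329 × 2/4 = 164.5
  white: 329 × 1/4 = 82.25
χ² = Σ (O − E)² / E
  black: (97 − 82.25)² / 82.25 = 2.6451
  blue: (175 − 164.5)² / 164.5 = 0.6702
  white: (57 − 82.25)² / 82.25 = 7.7515
χ² = 2.6451 + 0.6702 + 7.7515 = 11.0668 ≈ 11.067

11.067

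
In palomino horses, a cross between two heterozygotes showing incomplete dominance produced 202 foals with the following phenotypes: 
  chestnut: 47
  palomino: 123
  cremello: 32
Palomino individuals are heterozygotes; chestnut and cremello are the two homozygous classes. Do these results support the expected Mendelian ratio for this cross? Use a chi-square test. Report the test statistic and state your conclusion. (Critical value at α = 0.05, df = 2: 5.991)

With incomplete dominance, a heterozygote × heterozygote cross gives a 1:2:1 phenotypic ratio.
The 1:2:1 ratio has 4 parts, so with N = 202 the expected counts are:
  chestnut: 202 × 1/4 = 50.5
  palomino: 202 × 2/4 = 101
  cremello: 202 × 1/4 = 50.5
χ² = Σ (O − E)² / E
  chestnut: (47 − 50.5)² / 50.5 = 0.2426
  palomino: (123 − 101)² / 101 = 4.7921
  cremello: (32 − 50.5)² / 50.5 = 6.7772
χ² = 0.2426 + 4.7921 + 6.7772 = 11.8119 ≈ 11.812
Degrees of freedom = 3 − 1 = 2; critical value at α = 0.05 is 5.991.
Since 11.812 > 5.991, we reject the null hypothesis — the data do not fit the 1:2:1 ratio.

11.812; not consistent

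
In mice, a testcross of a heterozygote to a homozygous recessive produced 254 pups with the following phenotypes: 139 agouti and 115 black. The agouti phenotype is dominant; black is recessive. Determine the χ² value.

2.268

A testcross of a heterozygote (Aa × aa) gives a 1:1 phenotypic ratio.
The 1:1 ratio has 2 parts, so with N = 254 the expected counts are:
  agouti: 254 × 1/2 = 127
  black: 254 × 1/2 = 127
χ² = Σ (O − E)² / E
  agouti: (139 − 127)² / 127 = 1.1339
  black: (115 − 127)² / 127 = 1.1339
χ² = 1.1339 + 1.1339 = 2.2678 ≈ 2.268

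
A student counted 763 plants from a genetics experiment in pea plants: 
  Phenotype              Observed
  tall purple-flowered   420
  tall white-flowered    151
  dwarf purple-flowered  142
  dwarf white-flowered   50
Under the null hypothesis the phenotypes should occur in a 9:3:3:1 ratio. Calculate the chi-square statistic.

Expected counts for N = 763 under a 9:3:3:1 ratio (total parts = 16):
  tall purple-flowered: 763 × 9/16 = 429.1875
  tall white-flowered: 763 × 3/16 = 143.0625
  dwarf purple-flowered: 763 × 3/16 = 143.0625
  dwarf white-flowered: 763 × 1/16 = 47.6875
χ² = Σ (O − E)² / E
  tall purple-flowered: (420 − 429.1875)² / 429.1875 = 0.1967
  tall white-flowered: (151 − 143.0625)² / 143.0625 = 0.4404
  dwarf purple-flowered: (142 − 143.0625)² / 143.0625 = 0.0079
  dwarf white-flowered: (50 − 47.6875)² / 47.6875 = 0.1121
χ² = 0.1967 + 0.4404 + 0.0079 + 0.1121 = 0.7571 ≈ 0.757

0.757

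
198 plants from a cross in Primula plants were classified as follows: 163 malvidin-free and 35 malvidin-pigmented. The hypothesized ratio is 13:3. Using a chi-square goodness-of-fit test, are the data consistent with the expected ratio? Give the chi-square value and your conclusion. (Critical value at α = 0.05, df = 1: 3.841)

Expected counts for N = 198 under a 13:3 ratio (total parts = 16):
  malvidin-free: 198 × 13/16 = 160.875
  malvidin-pigmented: 198 × 3/16 = 37.125
χ² = Σ (O − E)² / E
  malvidin-free: (163 − 160.875)² / 160.875 = 0.0281
  malvidin-pigmented: (35 − 37.125)² / 37.125 = 0.1216
χ² = 0.0281 + 0.1216 = 0.1497 ≈ 0.150
Degrees of freedom = 2 − 1 = 1; critical value at α = 0.05 is 3.841.
Since 0.150 < 3.841, we fail to reject the null hypothesis — the data are consistent with the 13:3 ratio.

0.150; consistent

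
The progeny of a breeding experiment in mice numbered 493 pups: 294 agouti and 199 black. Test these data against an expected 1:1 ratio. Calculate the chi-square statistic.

18.306

Expected counts for N = 493 under a 1:1 ratio (total parts = 2):
  agouti: 493 × 1/2 = 246.5
  black: 493 × 1/2 = 246.5
χ² = Σ (O − E)² / E
  agouti: (294 − 246.5)² / 246.5 = 9.1531
  black: (199 − 246.5)² / 246.5 = 9.1531
χ² = 9.1531 + 9.1531 = 18.3062 ≈ 18.306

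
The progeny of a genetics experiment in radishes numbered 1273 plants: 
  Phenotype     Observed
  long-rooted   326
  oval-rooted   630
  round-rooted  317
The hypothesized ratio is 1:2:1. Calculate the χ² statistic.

Under the 1:2:1 hypothesis (Σ ratio = 4, N = 1273):
  long-rooted: 1273 × 1/4 = 318.25
  oval-rooted: 1273 × 2/4 = 636.5
  round-rooted: 1273 × 1/4 = 318.25
χ² = Σ (O − E)² / E
  long-rooted: (326 − 318.25)² / 318.25 = 0.1887
  oval-rooted: (630 − 636.5)² / 636.5 = 0.0664
  round-rooted: (317 − 318.25)² / 318.25 = 0.0049
χ² = 0.1887 + 0.0664 + 0.0049 = 0.260

0.260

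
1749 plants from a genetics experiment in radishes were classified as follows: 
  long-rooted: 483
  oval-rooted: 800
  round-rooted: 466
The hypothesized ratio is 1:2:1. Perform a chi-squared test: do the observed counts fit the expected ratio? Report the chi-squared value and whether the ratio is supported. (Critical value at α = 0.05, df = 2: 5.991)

13.024; not consistent

Total ratio parts = 4. Expected numbers out of 1749:
  long-rooted: 1749 × 1/4 = 437.25
  oval-rooted: 1749 × 2/4 = 874.5
  round-rooted: 1749 × 1/4 = 437.25
χ² = Σ (O − E)² / E
  long-rooted: (483 − 437.25)² / 437.25 = 4.7869
  oval-rooted: (800 − 874.5)² / 874.5 = 6.3468
  round-rooted: (466 − 437.25)² / 437.25 = 1.8904
χ² = 4.7869 + 6.3468 + 1.8904 = 13.0241 ≈ 13.024
Degrees of freedom = 3 − 1 = 2; critical value at α = 0.05 is 5.991.
Since 13.024 > 5.991, we reject the null hypothesis — the data do not fit the 1:2:1 ratio.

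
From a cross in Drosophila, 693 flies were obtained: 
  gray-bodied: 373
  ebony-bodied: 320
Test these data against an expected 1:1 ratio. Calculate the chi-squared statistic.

Expected counts for N = 693 under a 1:1 ratio (total parts = 2):
  gray-bodied: 693 × 1/2 = 346.5
  ebony-bodied: 693 × 1/2 = 346.5
χ² = Σ (O − E)² / E
  gray-bodied: (373 − 346.5)² / 346.5 = 2.0267
  ebony-bodied: (320 − 346.5)² / 346.5 = 2.0267
χ² = 2.0267 + 2.0267 = 4.0534 ≈ 4.053

4.053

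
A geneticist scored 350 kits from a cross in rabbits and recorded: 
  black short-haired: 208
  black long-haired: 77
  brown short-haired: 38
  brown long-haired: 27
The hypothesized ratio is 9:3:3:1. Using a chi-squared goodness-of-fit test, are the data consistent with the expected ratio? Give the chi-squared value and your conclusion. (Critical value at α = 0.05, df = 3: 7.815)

15.430; not consistent

The 9:3:3:1 ratio has 16 parts, so with N = 350 the expected counts are:
  black short-haired: 350 × 9/16 = 196.875
  black long-haired: 350 × 3/16 = 65.625
  brown short-haired: 350 × 3/16 = 65.625
  brown long-haired: 350 × 1/16 = 21.875
χ² = Σ (O − E)² / E
  black short-haired: (208 − 196.875)² / 196.875 = 0.6287
  black long-haired: (77 − 65.625)² / 65.625 = 1.9717
  brown short-haired: (38 − 65.625)² / 65.625 = 11.6288
  brown long-haired: (27 − 21.875)² / 21.875 = 1.2007
χ² = 0.6287 + 1.9717 + 11.6288 + 1.2007 = 15.4299 ≈ 15.430
Degrees of freedom = 4 − 1 = 3; critical value at α = 0.05 is 7.815.
Since 15.430 > 7.815, we reject the null hypothesis — the data do not fit the 9:3:3:1 ratio.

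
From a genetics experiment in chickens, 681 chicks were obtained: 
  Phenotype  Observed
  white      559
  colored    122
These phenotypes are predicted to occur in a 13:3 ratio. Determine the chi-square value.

Total ratio parts = 16. Expected numbers out of 681:
  white: 681 × 13/16 = 553.3125
  colored: 681 × 3/16 = 127.6875
χ² = Σ (O − E)² / E
  white: (559 − 553.3125)² / 553.3125 = 0.0585
  colored: (122 − 127.6875)² / 127.6875 = 0.2533
χ² = 0.0585 + 0.2533 = 0.3118 ≈ 0.312

0.312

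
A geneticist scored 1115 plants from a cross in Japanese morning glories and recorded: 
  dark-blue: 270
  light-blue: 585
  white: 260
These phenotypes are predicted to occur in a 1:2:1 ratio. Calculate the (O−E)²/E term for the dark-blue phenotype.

The 1:2:1 ratio has 4 parts, so with N = 1115 the expected counts are:
  dark-blue: 1115 × 1/4 = 278.75
  light-blue: 1115 × 2/4 = 557.5
  white: 1115 × 1/4 = 278.75
Contribution of dark-blue: (270 − 278.75)² / 278.75 = 0.2747

0.275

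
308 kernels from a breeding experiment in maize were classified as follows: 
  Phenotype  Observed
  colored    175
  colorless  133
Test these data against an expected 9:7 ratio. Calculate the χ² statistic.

Expected counts for N = 308 under a 9:7 ratio (total parts = 16):
  colored: 308 × 9/16 = 173.25
  colorless: 308 × 7/16 = 134.75
χ² = Σ (O − E)² / E
  colored: (175 − 173.25)² / 173.25 = 0.0177
  colorless: (133 − 134.75)² / 134.75 = 0.0227
χ² = 0.0177 + 0.0227 = 0.0404 ≈ 0.040

0.040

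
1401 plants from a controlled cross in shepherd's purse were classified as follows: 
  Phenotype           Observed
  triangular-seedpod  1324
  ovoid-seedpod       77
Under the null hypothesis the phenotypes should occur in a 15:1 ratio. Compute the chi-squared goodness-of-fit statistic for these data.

Under the 15:1 hypothesis (Σ ratio = 16, N = 1401):
  triangular-seedpod: 1401 × 15/16 = 1313.4375
  ovoid-seedpod: 1401 × 1/16 = 87.5625
χ² = Σ (O − E)² / E
  triangular-seedpod: (1324 − 1313.4375)² / 1313.4375 = 0.0849
  ovoid-seedpod: (77 − 87.5625)² / 87.5625 = 1.2741
χ² = 0.0849 + 1.2741 = 1.359

1.359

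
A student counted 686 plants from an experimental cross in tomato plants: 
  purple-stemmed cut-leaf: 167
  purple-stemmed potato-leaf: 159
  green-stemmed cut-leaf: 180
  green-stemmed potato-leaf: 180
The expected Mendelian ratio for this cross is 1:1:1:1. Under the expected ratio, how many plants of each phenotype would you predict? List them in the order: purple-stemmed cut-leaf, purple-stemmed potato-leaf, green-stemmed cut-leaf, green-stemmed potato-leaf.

171.5, 171.5, 171.5, 171.5

Total ratio parts = 4. Expected numbers out of 686:
  purple-stemmed cut-leaf: 686 × 1/4 = 171.5
  purple-stemmed potato-leaf: 686 × 1/4 = 171.5
  green-stemmed cut-leaf: 686 × 1/4 = 171.5
  green-stemmed potato-leaf: 686 × 1/4 = 171.5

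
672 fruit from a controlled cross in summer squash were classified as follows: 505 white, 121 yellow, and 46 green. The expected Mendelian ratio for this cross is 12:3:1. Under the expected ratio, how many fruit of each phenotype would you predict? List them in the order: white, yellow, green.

Total ratio parts = 16. Expected numbers out of 672:
  white: 672 × 12/16 = 504
  yellow: 672 × 3/16 = 126
  green: 672 × 1/16 = 42

504, 126, 42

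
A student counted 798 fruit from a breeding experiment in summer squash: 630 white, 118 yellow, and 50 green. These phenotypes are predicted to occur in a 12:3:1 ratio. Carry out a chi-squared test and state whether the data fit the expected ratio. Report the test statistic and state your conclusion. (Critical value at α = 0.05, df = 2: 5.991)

8.343; not consistent

Under the 12:3:1 hypothesis (Σ ratio = 16, N = 798):
  white: 798 × 12/16 = 598.5
  yellow: 798 × 3/16 = 149.625
  green: 798 × 1/16 = 49.875
χ² = Σ (O − E)² / E
  white: (630 − 598.5)² / 598.5 = 1.6579
  yellow: (118 − 149.625)² / 149.625 = 6.6843
  green: (50 − 49.875)² / 49.875 = 0.0003
χ² = 1.6579 + 6.6843 + 0.0003 = 8.3425 ≈ 8.343
Degrees of freedom = 3 − 1 = 2; critical value at α = 0.05 is 5.991.
Since 8.343 > 5.991, we reject the null hypothesis — the data do not fit the 12:3:1 ratio.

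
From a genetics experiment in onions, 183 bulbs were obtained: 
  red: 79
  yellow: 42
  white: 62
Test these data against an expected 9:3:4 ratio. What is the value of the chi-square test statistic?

Total ratio parts = 16. Expected numbers out of 183:
  red: 183 × 9/16 = 102.9375
  yellow: 183 × 3/16 = 34.3125
  white: 183 × 4/16 = 45.75
χ² = Σ (O − E)² / E
  red: (79 − 102.9375)² / 102.9375 = 5.5665
  yellow: (42 − 34.3125)² / 34.3125 = 1.7223
  white: (62 − 45.75)² / 45.75 = 5.7719
χ² = 5.5665 + 1.7223 + 5.7719 = 13.0607 ≈ 13.061

13.061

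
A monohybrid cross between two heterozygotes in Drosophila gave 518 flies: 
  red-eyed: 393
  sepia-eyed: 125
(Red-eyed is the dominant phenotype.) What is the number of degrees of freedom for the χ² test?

For a monohybrid cross between heterozygotes with complete dominance, the expected phenotypic ratio is 3:1.
A goodness-of-fit test with 2 phenotype classes has df = 2 − 1 = 1.

1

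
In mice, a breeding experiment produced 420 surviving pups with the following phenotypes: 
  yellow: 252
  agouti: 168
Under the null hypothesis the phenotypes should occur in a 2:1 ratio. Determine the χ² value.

Total ratio parts = 3. Expected numbers out of 420:
  yellow: 420 × 2/3 = 280
  agouti: 420 × 1/3 = 140
χ² = Σ (O − E)² / E
  yellow: (252 − 280)² / 280 = 2.8000
  agouti: (168 − 140)² / 140 = 5.6000
χ² = 2.8000 + 5.6000 = 8.400

8.400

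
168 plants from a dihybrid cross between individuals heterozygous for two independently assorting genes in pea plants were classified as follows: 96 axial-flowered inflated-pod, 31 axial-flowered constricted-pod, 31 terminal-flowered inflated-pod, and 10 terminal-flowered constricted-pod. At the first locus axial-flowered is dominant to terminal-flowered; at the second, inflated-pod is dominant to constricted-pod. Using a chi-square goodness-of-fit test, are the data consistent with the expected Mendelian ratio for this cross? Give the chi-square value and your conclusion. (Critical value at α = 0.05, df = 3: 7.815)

0.063; consistent

A dihybrid F₂ with independent assortment and complete dominance at both loci gives a 9:3:3:1 phenotypic ratio.
The 9:3:3:1 ratio has 16 parts, so with N = 168 the expected counts are:
  axial-flowered inflated-pod: 168 × 9/16 = 94.5
  axial-flowered constricted-pod: 168 × 3/16 = 31.5
  terminal-flowered inflated-pod: 168 × 3/16 = 31.5
  terminal-flowered constricted-pod: 168 × 1/16 = 10.5
χ² = Σ (O − E)² / E
  axial-flowered inflated-pod: (96 − 94.5)² / 94.5 = 0.0238
  axial-flowered constricted-pod: (31 − 31.5)² / 31.5 = 0.0079
  terminal-flowered inflated-pod: (31 − 31.5)² / 31.5 = 0.0079
  terminal-flowered constricted-pod: (10 − 10.5)² / 10.5 = 0.0238
χ² = 0.0238 + 0.0079 + 0.0079 + 0.0238 = 0.0634 ≈ 0.063
Degrees of freedom = 4 − 1 = 3; critical value at α = 0.05 is 7.815.
Since 0.063 < 7.815, we fail to reject the null hypothesis — the data are consistent with the 9:3:3:1 ratio.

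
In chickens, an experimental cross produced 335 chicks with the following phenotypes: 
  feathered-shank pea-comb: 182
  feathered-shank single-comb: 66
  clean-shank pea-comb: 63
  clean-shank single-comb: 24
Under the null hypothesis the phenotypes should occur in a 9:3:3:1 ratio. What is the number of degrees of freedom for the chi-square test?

3

A goodness-of-fit test with 4 phenotype classes has df = 4 − 1 = 3.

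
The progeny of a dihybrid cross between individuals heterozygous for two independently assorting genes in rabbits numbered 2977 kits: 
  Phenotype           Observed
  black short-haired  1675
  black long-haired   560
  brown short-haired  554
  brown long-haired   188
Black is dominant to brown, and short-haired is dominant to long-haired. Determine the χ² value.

0.058

A dihybrid F₂ with independent assortment and complete dominance at both loci gives a 9:3:3:1 phenotypic ratio.
Under the 9:3:3:1 hypothesis (Σ ratio = 16, N = 2977):
  black short-haired: 2977 × 9/16 = 1674.5625
  black long-haired: 2977 × 3/16 = 558.1875
  brown short-haired: 2977 × 3/16 = 558.1875
  brown long-haired: 2977 × 1/16 = 186.0625
χ² = Σ (O − E)² / E
  black short-haired: (1675 − 1674.5625)² / 1674.5625 = 0.0001
  black long-haired: (560 − 558.1875)² / 558.1875 = 0.0059
  brown short-haired: (554 − 558.1875)² / 558.1875 = 0.0314
  brown long-haired: (188 − 186.0625)² / 186.0625 = 0.0202
χ² = 0.0001 + 0.0059 + 0.0314 + 0.0202 = 0.0576 ≈ 0.058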